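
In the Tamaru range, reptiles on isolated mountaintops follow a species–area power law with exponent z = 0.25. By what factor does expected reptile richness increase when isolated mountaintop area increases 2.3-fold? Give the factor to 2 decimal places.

S₂/S₁ = (A₂/A₁)^z = 2.3^0.25
ln(S₂/S₁) = 0.25 × ln 2.3 = 0.25 × 0.8329 = 0.2082
S₂/S₁ = e^0.2082 ≈ 1.231

1.23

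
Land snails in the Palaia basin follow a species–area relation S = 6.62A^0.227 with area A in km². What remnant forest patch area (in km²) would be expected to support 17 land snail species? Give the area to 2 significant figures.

64 km²

17 = 6.62 × A^0.227  ⇒  A^0.227 = 17/6.62 = 2.568
ln A = ln(2.568) / 0.227 = 0.9431 / 0.227 = 4.1547
A = e^4.1547 ≈ 63.73 km²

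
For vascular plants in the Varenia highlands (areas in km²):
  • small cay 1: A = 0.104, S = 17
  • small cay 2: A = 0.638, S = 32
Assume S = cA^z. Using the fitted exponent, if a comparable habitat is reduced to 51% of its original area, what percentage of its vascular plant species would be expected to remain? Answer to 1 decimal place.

79.1%

z = ln(32/17) / ln(0.638/0.104) = 0.6325 / 1.8139 = 0.3487
S_new/S_old = (A_new/A_old)^z = 0.51^0.3487 = exp(0.3487 × -0.6733) = 0.7907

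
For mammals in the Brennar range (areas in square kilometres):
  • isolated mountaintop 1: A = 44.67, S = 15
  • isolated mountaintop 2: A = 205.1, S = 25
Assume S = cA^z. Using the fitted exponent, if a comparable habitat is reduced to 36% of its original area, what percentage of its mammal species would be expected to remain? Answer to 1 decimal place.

71.0%

z = ln(25/15) / ln(205.1/44.67) = 0.5108 / 1.5242 = 0.3351
S_new/S_old = (A_new/A_old)^z = 0.36^0.3351 = exp(0.3351 × -1.0217) = 0.7101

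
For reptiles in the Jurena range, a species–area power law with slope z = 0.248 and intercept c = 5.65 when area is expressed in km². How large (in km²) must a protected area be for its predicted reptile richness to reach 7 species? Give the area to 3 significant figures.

2.37 km²

7 = 5.65 × A^0.248  ⇒  A^0.248 = 7/5.65 = 1.239
ln A = ln(1.239) / 0.248 = 0.2143 / 0.248 = 0.8639
A = e^0.8639 ≈ 2.372 km²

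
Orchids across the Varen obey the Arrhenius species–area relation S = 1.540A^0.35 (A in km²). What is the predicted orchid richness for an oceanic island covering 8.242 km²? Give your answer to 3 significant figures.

S = 1.54 × 8.242^0.35
ln S = ln 1.54 + 0.35 × ln 8.242 = 0.4318 + 0.35 × 2.1092 = 1.1700
S = e^1.1700 ≈ 3.222

3.22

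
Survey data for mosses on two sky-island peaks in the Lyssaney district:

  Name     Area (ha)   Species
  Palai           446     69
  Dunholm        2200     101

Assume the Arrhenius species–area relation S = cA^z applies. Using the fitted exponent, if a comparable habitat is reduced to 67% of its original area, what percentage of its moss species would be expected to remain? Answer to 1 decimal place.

90.9%

z = ln(101/69) / ln(2200/446) = 0.3810 / 1.5959 = 0.2387
S_new/S_old = (A_new/A_old)^z = 0.67^0.2387 = exp(0.2387 × -0.4005) = 0.9088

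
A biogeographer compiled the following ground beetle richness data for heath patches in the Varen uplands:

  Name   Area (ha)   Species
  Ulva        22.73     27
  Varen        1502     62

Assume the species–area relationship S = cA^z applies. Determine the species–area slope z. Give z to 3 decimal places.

0.198

Taking logs: ln S = ln c + z ln A, so z = (ln S₂ − ln S₁)/(ln A₂ − ln A₁).
z = ln(62/27) / ln(1502/22.73) = ln(2.296) / ln(66.08) = 0.8313 / 4.1909 = 0.1984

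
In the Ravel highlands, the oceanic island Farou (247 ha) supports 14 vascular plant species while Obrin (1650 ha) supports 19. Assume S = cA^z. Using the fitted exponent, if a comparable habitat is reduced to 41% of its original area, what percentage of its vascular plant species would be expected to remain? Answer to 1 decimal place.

86.6%

z = ln(19/14) / ln(1650/247) = 0.3054 / 1.8991 = 0.1608
S_new/S_old = (A_new/A_old)^z = 0.41^0.1608 = exp(0.1608 × -0.8916) = 0.8664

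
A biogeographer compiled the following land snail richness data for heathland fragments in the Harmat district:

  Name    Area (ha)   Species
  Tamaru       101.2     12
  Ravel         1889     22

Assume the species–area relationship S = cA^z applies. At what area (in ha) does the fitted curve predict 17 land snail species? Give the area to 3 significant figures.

z = ln(22/12) / ln(1889/101.2) = 0.6061 / 2.9267 = 0.2071
c = 12 / 101.2^0.2071 = 12 / 2.602 = 4.612
A = (17/4.612)^(1/0.2071) ⇒ ln A = ln(3.686)/0.2071 = 6.2989
A = e^6.2989 ≈ 544 ha

544 ha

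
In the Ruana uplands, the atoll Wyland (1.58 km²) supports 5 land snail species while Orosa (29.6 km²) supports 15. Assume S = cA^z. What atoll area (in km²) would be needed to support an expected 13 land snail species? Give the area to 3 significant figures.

20.2 km²

z = ln(15/5) / ln(29.6/1.58) = 1.0986 / 2.9303 = 0.3749
c = 5 / 1.58^0.3749 = 5 / 1.187 = 4.212
A = (13/4.212)^(1/0.3749) ⇒ ln A = ln(3.086)/0.3749 = 3.0061
A = e^3.0061 ≈ 20.21 km²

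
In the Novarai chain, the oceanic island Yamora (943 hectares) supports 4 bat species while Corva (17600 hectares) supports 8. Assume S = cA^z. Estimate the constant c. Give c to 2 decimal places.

z = ln(S₂/S₁) / ln(A₂/A₁) = ln(8/4) / ln(17600/943) = 0.6931 / 2.9266 = 0.2368
c = S₁ / A₁^z = 4 / 943^0.2368 = 4 / 5.064 = 0.7899

0.79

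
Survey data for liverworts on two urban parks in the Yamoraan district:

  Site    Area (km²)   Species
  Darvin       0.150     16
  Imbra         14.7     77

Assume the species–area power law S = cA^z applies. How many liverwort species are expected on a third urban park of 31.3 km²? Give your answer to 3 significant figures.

99.8

z = ln(77/16) / ln(14.7/0.15) = 1.5712 / 4.5850 = 0.3427
c = 16 / 0.15^0.3427 = 16 / 0.522 = 30.65
S₃ = 30.65 × 31.3^0.3427 = 30.65 × 3.255 ≈ 99.76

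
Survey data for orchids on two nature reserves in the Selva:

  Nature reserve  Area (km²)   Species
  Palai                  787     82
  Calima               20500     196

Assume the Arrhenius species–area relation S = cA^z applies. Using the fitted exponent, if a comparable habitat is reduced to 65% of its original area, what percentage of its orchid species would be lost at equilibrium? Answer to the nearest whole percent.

11%

z = ln(196/82) / ln(20500/787) = 0.8714 / 3.2600 = 0.2673
S_new/S_old = (A_new/A_old)^z = 0.65^0.2673 = exp(0.2673 × -0.4308) = 0.8912
Fraction lost = 1 − 0.8912 = 0.1088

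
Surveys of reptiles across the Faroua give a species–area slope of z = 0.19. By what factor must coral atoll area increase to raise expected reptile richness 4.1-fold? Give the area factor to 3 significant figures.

1680

(A₂/A₁)^0.19 = 4.1, so A₂/A₁ = 4.1^(1/0.19) = 4.1^5.263
ln(A₂/A₁) = ln 4.1 / 0.19 = 1.4110 / 0.19 = 7.4262
A₂/A₁ = e^7.4262 ≈ 1679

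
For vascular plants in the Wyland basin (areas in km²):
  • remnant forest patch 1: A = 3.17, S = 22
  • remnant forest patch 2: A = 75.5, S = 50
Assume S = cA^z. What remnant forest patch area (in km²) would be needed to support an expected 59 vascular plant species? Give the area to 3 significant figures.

z = ln(50/22) / ln(75.5/3.17) = 0.8210 / 3.1704 = 0.2590
c = 22 / 3.17^0.2590 = 22 / 1.348 = 16.32
A = (59/16.32)^(1/0.2590) ⇒ ln A = ln(3.616)/0.2590 = 4.9633
A = e^4.9633 ≈ 143.1 km²

143 km²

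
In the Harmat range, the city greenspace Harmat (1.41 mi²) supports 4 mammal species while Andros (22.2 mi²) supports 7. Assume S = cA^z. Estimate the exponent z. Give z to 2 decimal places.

0.20

Taking logs: ln S = ln c + z ln A, so z = (ln S₂ − ln S₁)/(ln A₂ − ln A₁).
z = ln(7/4) / ln(22.2/1.41) = ln(1.75) / ln(15.74) = 0.5596 / 2.7565 = 0.2030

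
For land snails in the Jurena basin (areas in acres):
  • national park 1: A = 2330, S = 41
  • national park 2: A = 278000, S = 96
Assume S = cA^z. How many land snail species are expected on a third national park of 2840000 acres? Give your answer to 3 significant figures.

z = ln(96/41) / ln(278000/2330) = 0.8508 / 4.7818 = 0.1779
c = 41 / 2330^0.1779 = 41 / 3.973 = 10.32
S₃ = 10.32 × 2840000^0.1779 = 10.32 × 14.07 ≈ 145.2

145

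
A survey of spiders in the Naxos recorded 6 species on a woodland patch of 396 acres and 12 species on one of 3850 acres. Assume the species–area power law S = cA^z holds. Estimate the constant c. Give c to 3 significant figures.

z = ln(S₂/S₁) / ln(A₂/A₁) = ln(12/6) / ln(3850/396) = 0.6931 / 2.2744 = 0.3048
c = S₁ / A₁^z = 6 / 396^0.3048 = 6 / 6.19 = 0.9694

0.969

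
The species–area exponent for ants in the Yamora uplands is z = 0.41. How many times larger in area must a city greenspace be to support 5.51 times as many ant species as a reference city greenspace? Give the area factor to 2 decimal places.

(A₂/A₁)^0.41 = 5.51, so A₂/A₁ = 5.51^(1/0.41) = 5.51^2.439
ln(A₂/A₁) = ln 5.51 / 0.41 = 1.7066 / 0.41 = 4.1624
A₂/A₁ = e^4.1624 ≈ 64.22

64.22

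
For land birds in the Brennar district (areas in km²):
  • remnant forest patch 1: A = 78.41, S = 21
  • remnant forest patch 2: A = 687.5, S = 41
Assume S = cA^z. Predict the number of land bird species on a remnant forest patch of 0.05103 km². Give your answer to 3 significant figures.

2.19

z = ln(41/21) / ln(687.5/78.41) = 0.6690 / 2.1711 = 0.3082
c = 21 / 78.41^0.3082 = 21 / 3.835 = 5.476
S₃ = 5.476 × 0.05103^0.3082 = 5.476 × 0.3998 ≈ 2.189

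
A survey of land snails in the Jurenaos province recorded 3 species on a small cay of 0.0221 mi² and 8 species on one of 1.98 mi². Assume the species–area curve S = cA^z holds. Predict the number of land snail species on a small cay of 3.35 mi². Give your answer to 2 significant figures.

z = ln(8/3) / ln(1.98/0.0221) = 0.9808 / 4.4953 = 0.2182
c = 3 / 0.0221^0.2182 = 3 / 0.4353 = 6.892
S₃ = 6.892 × 3.35^0.2182 = 6.892 × 1.302 ≈ 8.973

9.0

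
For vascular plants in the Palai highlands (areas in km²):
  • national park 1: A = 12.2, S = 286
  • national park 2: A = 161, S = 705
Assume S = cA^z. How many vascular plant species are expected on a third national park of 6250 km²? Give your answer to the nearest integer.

2534

z = ln(705/286) / ln(161/12.2) = 0.9022 / 2.5800 = 0.3497
c = 286 / 12.2^0.3497 = 286 / 2.398 = 119.3
S₃ = 119.3 × 6250^0.3497 = 119.3 × 21.25 ≈ 2534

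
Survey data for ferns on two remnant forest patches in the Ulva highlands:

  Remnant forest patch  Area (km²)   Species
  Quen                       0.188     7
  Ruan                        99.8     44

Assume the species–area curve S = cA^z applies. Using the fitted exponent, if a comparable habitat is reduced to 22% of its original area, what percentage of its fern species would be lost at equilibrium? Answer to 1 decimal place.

35.8%

z = ln(44/7) / ln(99.8/0.188) = 1.8383 / 6.2745 = 0.2930
S_new/S_old = (A_new/A_old)^z = 0.22^0.2930 = exp(0.2930 × -1.5141) = 0.6417
Fraction lost = 1 − 0.6417 = 0.3583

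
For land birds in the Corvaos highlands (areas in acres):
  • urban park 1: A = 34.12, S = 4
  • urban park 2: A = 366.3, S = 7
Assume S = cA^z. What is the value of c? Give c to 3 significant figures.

z = ln(S₂/S₁) / ln(A₂/A₁) = ln(7/4) / ln(366.3/34.12) = 0.5596 / 2.3736 = 0.2358
c = S₁ / A₁^z = 4 / 34.12^0.2358 = 4 / 2.298 = 1.74

1.74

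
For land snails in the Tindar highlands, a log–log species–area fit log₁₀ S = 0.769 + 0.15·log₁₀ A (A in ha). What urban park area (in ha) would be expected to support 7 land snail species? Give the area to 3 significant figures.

7 = 5.875 × A^0.15  ⇒  A^0.15 = 7/5.875 = 1.192
ln A = ln(1.192) / 0.15 = 0.1752 / 0.15 = 1.1681
A = e^1.1681 ≈ 3.216 ha

3.22 ha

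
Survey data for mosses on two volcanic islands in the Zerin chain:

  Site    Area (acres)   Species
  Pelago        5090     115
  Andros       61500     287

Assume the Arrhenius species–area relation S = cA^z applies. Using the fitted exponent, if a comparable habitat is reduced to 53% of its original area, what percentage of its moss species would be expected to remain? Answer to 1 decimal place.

79.2%

z = ln(287/115) / ln(61500/5090) = 0.9146 / 2.4918 = 0.3670
S_new/S_old = (A_new/A_old)^z = 0.53^0.3670 = exp(0.3670 × -0.6349) = 0.7921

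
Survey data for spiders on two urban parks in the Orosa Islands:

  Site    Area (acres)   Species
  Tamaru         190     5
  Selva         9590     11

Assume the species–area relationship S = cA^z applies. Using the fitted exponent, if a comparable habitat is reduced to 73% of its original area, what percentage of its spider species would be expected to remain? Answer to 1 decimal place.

93.9%

z = ln(11/5) / ln(9590/190) = 0.7885 / 3.9215 = 0.2011
S_new/S_old = (A_new/A_old)^z = 0.73^0.2011 = exp(0.2011 × -0.3147) = 0.9387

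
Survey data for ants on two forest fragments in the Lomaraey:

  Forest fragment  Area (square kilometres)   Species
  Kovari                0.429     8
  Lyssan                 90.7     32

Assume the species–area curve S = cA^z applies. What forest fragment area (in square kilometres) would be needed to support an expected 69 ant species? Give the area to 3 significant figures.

1760 square kilometres

z = ln(32/8) / ln(90.7/0.429) = 1.3863 / 5.3539 = 0.2589
c = 8 / 0.429^0.2589 = 8 / 0.8032 = 9.96
A = (69/9.96)^(1/0.2589) ⇒ ln A = ln(6.928)/0.2589 = 7.4750
A = e^7.4750 ≈ 1763 square kilometres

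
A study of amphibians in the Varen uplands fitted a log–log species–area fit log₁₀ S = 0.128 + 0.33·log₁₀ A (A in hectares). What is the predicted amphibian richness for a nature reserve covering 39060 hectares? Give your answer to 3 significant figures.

S = 1.343 × 39060^0.33
ln S = ln 1.343 + 0.33 × ln 39060 = 0.2947 + 0.33 × 10.5729 = 3.7838
S = e^3.7838 ≈ 43.98

44.0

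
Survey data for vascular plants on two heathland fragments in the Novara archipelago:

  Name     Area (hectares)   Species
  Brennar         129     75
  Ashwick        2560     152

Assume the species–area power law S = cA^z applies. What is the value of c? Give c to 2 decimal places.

z = ln(S₂/S₁) / ln(A₂/A₁) = ln(152/75) / ln(2560/129) = 0.7064 / 2.9880 = 0.2364
c = S₁ / A₁^z = 75 / 129^0.2364 = 75 / 3.155 = 23.77

23.77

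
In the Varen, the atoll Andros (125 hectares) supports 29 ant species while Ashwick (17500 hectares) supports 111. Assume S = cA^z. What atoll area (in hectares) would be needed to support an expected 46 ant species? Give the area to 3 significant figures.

683 hectares

z = ln(111/29) / ln(17500/125) = 1.3422 / 4.9416 = 0.2716
c = 29 / 125^0.2716 = 29 / 3.712 = 7.813
A = (46/7.813)^(1/0.2716) ⇒ ln A = ln(5.887)/0.2716 = 6.5268
A = e^6.5268 ≈ 683.2 hectares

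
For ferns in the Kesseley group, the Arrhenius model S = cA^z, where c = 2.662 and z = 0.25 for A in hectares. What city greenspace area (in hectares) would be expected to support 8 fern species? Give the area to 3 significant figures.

8 = 2.662 × A^0.25  ⇒  A^0.25 = 8/2.662 = 3.005
ln A = ln(3.005) / 0.25 = 1.1004 / 0.25 = 4.4015
A = e^4.4015 ≈ 81.57 hectares

81.6 hectares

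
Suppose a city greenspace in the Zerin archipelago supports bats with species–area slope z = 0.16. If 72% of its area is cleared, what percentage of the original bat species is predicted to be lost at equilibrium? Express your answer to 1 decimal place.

S_new/S_old = (A_new/A_old)^z = 0.28^0.16
= exp(0.16 × ln 0.28) = exp(0.16 × -1.2730) = exp(-0.2037) ≈ 0.8157
Fraction lost = 1 − 0.8157 = 0.1843

18.4%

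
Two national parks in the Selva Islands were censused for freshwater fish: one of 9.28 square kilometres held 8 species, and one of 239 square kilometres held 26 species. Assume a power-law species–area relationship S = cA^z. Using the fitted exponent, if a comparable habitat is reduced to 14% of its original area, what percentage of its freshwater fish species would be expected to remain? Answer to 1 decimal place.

49.0%

z = ln(26/8) / ln(239/9.28) = 1.1787 / 3.2486 = 0.3628
S_new/S_old = (A_new/A_old)^z = 0.14^0.3628 = exp(0.3628 × -1.9661) = 0.49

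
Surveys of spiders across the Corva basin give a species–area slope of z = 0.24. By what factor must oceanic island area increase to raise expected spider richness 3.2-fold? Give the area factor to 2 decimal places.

127.29

(A₂/A₁)^0.24 = 3.2, so A₂/A₁ = 3.2^(1/0.24) = 3.2^4.167
ln(A₂/A₁) = ln 3.2 / 0.24 = 1.1632 / 0.24 = 4.8465
A₂/A₁ = e^4.8465 ≈ 127.3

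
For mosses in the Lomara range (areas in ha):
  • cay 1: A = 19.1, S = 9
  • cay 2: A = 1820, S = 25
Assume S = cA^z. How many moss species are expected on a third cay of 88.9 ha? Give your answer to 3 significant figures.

z = ln(25/9) / ln(1820/19.1) = 1.0217 / 4.5569 = 0.2242
c = 9 / 19.1^0.2242 = 9 / 1.937 = 4.646
S₃ = 4.646 × 88.9^0.2242 = 4.646 × 2.735 ≈ 12.71

12.7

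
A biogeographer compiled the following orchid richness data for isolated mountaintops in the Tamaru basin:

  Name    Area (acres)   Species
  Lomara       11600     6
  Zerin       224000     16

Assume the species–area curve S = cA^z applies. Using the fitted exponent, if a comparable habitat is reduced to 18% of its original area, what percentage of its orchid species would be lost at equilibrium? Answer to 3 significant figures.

43.3%

z = ln(16/6) / ln(224000/11600) = 0.9808 / 2.9606 = 0.3313
S_new/S_old = (A_new/A_old)^z = 0.18^0.3313 = exp(0.3313 × -1.7148) = 0.5666
Fraction lost = 1 − 0.5666 = 0.4334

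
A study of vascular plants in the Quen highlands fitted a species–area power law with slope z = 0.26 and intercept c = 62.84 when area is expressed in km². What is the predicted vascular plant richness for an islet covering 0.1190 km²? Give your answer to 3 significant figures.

S = 62.84 × 0.119^0.26 = 62.84 × 0.575 ≈ 36.13

36.1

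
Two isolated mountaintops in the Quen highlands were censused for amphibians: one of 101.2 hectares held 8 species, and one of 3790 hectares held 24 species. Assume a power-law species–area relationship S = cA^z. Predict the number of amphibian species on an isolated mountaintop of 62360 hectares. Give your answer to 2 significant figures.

56

z = ln(24/8) / ln(3790/101.2) = 1.0986 / 3.6230 = 0.3032
c = 8 / 101.2^0.3032 = 8 / 4.055 = 1.973
S₃ = 1.973 × 62360^0.3032 = 1.973 × 28.44 ≈ 56.11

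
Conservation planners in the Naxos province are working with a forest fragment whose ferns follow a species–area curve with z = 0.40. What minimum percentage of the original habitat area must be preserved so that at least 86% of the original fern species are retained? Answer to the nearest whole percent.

Need (A_new/A_old)^0.4 = 0.86, so A_new/A_old = 0.86^(1/0.4) = 0.86^2.5
ln(A_new/A_old) = ln 0.86 / 0.4 = -0.1508 / 0.4 = -0.3771
A_new/A_old = e^-0.3771 ≈ 0.6859

69%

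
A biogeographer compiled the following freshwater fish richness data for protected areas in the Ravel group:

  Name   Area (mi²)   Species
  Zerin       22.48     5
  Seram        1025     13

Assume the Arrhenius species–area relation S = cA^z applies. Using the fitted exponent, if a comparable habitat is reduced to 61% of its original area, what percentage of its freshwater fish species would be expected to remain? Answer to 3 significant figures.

88.4%

z = ln(13/5) / ln(1025/22.48) = 0.9555 / 3.8198 = 0.2501
S_new/S_old = (A_new/A_old)^z = 0.61^0.2501 = exp(0.2501 × -0.4943) = 0.8837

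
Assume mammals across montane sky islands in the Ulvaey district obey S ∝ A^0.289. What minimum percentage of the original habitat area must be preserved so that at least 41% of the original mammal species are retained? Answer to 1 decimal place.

Need (A_new/A_old)^0.289 = 0.41, so A_new/A_old = 0.41^(1/0.289) = 0.41^3.46
ln(A_new/A_old) = ln 0.41 / 0.289 = -0.8916 / 0.289 = -3.0851
A_new/A_old = e^-3.0851 ≈ 0.04572

4.6%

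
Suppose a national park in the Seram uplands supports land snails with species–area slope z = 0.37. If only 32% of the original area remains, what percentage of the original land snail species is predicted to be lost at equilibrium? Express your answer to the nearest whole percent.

34%

S_new/S_old = (A_new/A_old)^z = 0.32^0.37
= exp(0.37 × ln 0.32) = exp(0.37 × -1.1394) = exp(-0.4216) ≈ 0.656
Fraction lost = 1 − 0.656 = 0.344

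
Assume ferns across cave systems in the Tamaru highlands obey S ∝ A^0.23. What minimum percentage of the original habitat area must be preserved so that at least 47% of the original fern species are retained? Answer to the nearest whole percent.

4%

Need (A_new/A_old)^0.23 = 0.47, so A_new/A_old = 0.47^(1/0.23) = 0.47^4.348
ln(A_new/A_old) = ln 0.47 / 0.23 = -0.7550 / 0.23 = -3.2827
A_new/A_old = e^-3.2827 ≈ 0.03753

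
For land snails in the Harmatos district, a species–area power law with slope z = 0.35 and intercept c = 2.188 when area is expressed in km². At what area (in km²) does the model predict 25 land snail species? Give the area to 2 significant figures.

1100 km²

25 = 2.188 × A^0.35  ⇒  A^0.35 = 25/2.188 = 11.43
ln A = ln(11.43) / 0.35 = 2.4359 / 0.35 = 6.9597
A = e^6.9597 ≈ 1053 km²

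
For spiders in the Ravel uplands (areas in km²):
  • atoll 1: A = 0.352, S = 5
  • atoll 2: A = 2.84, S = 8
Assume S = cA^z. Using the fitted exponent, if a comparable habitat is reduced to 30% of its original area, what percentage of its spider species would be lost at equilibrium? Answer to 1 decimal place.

23.7%

z = ln(8/5) / ln(2.84/0.352) = 0.4700 / 2.0879 = 0.2251
S_new/S_old = (A_new/A_old)^z = 0.3^0.2251 = exp(0.2251 × -1.2040) = 0.7626
Fraction lost = 1 − 0.7626 = 0.2374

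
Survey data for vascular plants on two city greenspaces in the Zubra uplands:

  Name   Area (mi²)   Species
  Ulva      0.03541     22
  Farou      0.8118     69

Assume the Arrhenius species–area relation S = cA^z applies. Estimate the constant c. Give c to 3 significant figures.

z = ln(S₂/S₁) / ln(A₂/A₁) = ln(69/22) / ln(0.8118/0.03541) = 1.1431 / 3.1323 = 0.3649
c = S₁ / A₁^z = 22 / 0.03541^0.3649 = 22 / 0.2955 = 74.46

74.5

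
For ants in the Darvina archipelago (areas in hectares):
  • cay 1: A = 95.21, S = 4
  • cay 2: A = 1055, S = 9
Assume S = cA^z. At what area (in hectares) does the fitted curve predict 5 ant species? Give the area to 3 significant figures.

185 hectares

z = ln(9/4) / ln(1055/95.21) = 0.8109 / 2.4052 = 0.3372
c = 4 / 95.21^0.3372 = 4 / 4.646 = 0.8609
A = (5/0.8609)^(1/0.3372) ⇒ ln A = ln(5.808)/0.3372 = 5.2179
A = e^5.2179 ≈ 184.6 hectares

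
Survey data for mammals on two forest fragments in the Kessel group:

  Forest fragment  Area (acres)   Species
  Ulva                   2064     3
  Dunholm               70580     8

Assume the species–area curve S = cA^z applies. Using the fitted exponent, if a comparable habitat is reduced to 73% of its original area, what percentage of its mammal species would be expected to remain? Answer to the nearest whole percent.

z = ln(8/3) / ln(70580/2064) = 0.9808 / 3.5321 = 0.2777
S_new/S_old = (A_new/A_old)^z = 0.73^0.2777 = exp(0.2777 × -0.3147) = 0.9163

92%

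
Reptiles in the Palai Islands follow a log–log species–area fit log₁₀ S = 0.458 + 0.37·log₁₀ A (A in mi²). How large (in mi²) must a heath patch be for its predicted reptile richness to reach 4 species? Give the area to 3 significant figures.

2.45 mi²

4 = 2.871 × A^0.37  ⇒  A^0.37 = 4/2.871 = 1.393
ln A = ln(1.393) / 0.37 = 0.3317 / 0.37 = 0.8965
A = e^0.8965 ≈ 2.451 mi²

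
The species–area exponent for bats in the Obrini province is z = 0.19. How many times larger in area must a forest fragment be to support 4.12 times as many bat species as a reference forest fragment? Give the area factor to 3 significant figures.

1720

(A₂/A₁)^0.19 = 4.12, so A₂/A₁ = 4.12^(1/0.19) = 4.12^5.263
ln(A₂/A₁) = ln 4.12 / 0.19 = 1.4159 / 0.19 = 7.4519
A₂/A₁ = e^7.4519 ≈ 1723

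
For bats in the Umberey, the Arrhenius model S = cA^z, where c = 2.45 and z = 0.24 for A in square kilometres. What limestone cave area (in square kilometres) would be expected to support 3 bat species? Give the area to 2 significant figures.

2.3 square kilometres

3 = 2.45 × A^0.24  ⇒  A^0.24 = 3/2.45 = 1.224
ln A = ln(1.224) / 0.24 = 0.2025 / 0.24 = 0.8439
A = e^0.8439 ≈ 2.325 square kilometres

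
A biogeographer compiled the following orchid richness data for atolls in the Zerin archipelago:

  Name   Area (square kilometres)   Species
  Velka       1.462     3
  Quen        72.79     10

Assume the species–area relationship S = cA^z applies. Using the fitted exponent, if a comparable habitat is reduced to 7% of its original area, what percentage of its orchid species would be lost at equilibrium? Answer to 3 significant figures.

55.9%

z = ln(10/3) / ln(72.79/1.462) = 1.2040 / 3.9078 = 0.3081
S_new/S_old = (A_new/A_old)^z = 0.07^0.3081 = exp(0.3081 × -2.6593) = 0.4407
Fraction lost = 1 − 0.4407 = 0.5593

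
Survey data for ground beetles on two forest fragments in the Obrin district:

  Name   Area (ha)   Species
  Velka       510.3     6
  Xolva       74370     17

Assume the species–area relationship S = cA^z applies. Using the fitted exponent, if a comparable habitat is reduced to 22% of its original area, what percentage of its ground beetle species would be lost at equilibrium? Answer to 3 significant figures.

z = ln(17/6) / ln(74370/510.3) = 1.0415 / 4.9818 = 0.2091
S_new/S_old = (A_new/A_old)^z = 0.22^0.2091 = exp(0.2091 × -1.5141) = 0.7287
Fraction lost = 1 − 0.7287 = 0.2713

27.1%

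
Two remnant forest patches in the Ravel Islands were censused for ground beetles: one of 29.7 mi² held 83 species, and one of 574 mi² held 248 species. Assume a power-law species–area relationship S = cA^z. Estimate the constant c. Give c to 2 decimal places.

23.70

z = ln(S₂/S₁) / ln(A₂/A₁) = ln(248/83) / ln(574/29.7) = 1.0946 / 2.9615 = 0.3696
c = S₁ / A₁^z = 83 / 29.7^0.3696 = 83 / 3.502 = 23.7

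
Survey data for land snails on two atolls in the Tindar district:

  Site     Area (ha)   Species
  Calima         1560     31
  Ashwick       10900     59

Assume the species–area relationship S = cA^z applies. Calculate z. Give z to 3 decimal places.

0.331

Taking logs: ln S = ln c + z ln A, so z = (ln S₂ − ln S₁)/(ln A₂ − ln A₁).
z = ln(59/31) / ln(10900/1560) = ln(1.903) / ln(6.987) = 0.6436 / 1.9441 = 0.3310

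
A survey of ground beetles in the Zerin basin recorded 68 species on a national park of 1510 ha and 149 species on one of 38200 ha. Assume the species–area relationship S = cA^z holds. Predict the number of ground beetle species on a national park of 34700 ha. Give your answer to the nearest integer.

146

z = ln(149/68) / ln(38200/1510) = 0.7844 / 3.2307 = 0.2428
c = 68 / 1510^0.2428 = 68 / 5.914 = 11.5
S₃ = 11.5 × 34700^0.2428 = 11.5 × 12.66 ≈ 145.6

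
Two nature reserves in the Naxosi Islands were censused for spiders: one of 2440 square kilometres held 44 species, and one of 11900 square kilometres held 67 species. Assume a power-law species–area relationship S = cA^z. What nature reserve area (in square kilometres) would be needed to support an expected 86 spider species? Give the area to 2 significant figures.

30000 square kilometres

z = ln(67/44) / ln(11900/2440) = 0.4205 / 1.5845 = 0.2654
c = 44 / 2440^0.2654 = 44 / 7.924 = 5.553
A = (86/5.553)^(1/0.2654) ⇒ ln A = ln(15.49)/0.2654 = 10.3250
A = e^10.3250 ≈ 30487 square kilometres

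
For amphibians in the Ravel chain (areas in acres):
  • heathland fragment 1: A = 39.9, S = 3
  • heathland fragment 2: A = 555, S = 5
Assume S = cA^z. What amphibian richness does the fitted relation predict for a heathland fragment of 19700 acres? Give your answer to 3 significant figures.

z = ln(5/3) / ln(555/39.9) = 0.5108 / 2.6326 = 0.1940
c = 3 / 39.9^0.1940 = 3 / 2.045 = 1.467
S₃ = 1.467 × 19700^0.1940 = 1.467 × 6.812 ≈ 9.995

9.99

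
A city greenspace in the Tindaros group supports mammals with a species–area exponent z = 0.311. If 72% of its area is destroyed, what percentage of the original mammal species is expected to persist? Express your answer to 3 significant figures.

67.3%

S_new/S_old = (A_new/A_old)^z = 0.28^0.311
= exp(0.311 × ln 0.28) = exp(0.311 × -1.2730) = exp(-0.3959) ≈ 0.6731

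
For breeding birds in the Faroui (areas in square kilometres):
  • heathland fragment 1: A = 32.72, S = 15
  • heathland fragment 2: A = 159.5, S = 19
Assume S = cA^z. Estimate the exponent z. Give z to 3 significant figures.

Taking logs: ln S = ln c + z ln A, so z = (ln S₂ − ln S₁)/(ln A₂ − ln A₁).
z = ln(19/15) / ln(159.5/32.72) = ln(1.267) / ln(4.875) = 0.2364 / 1.5841 = 0.1492

0.149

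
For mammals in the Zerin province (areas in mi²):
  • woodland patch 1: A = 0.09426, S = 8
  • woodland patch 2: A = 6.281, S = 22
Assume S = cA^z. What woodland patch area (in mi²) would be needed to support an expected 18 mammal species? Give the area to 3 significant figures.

z = ln(22/8) / ln(6.281/0.09426) = 1.0116 / 4.1992 = 0.2409
c = 8 / 0.09426^0.2409 = 8 / 0.5661 = 14.13
A = (18/14.13)^(1/0.2409) ⇒ ln A = ln(1.274)/0.2409 = 1.0045
A = e^1.0045 ≈ 2.731 mi²

2.73 mi²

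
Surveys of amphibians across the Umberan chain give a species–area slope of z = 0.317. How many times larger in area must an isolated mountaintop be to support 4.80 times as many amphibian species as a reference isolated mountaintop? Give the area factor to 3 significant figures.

(A₂/A₁)^0.317 = 4.8, so A₂/A₁ = 4.8^(1/0.317) = 4.8^3.155
ln(A₂/A₁) = ln 4.8 / 0.317 = 1.5686 / 0.317 = 4.9483
A₂/A₁ = e^4.9483 ≈ 140.9

141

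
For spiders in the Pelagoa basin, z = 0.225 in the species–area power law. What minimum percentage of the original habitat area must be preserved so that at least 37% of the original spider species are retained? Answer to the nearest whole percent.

1%

Need (A_new/A_old)^0.225 = 0.37, so A_new/A_old = 0.37^(1/0.225) = 0.37^4.444
ln(A_new/A_old) = ln 0.37 / 0.225 = -0.9943 / 0.225 = -4.4189
A_new/A_old = e^-4.4189 ≈ 0.01205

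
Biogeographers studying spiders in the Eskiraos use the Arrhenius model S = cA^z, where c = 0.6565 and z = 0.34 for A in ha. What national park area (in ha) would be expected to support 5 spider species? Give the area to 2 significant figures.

390 ha

5 = 0.6565 × A^0.34  ⇒  A^0.34 = 5/0.6565 = 7.616
ln A = ln(7.616) / 0.34 = 2.0303 / 0.34 = 5.9714
A = e^5.9714 ≈ 392 ha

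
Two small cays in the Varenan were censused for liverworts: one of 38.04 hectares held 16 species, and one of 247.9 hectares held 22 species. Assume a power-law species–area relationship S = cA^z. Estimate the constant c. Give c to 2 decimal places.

z = ln(S₂/S₁) / ln(A₂/A₁) = ln(22/16) / ln(247.9/38.04) = 0.3185 / 1.8744 = 0.1699
c = S₁ / A₁^z = 16 / 38.04^0.1699 = 16 / 1.856 = 8.623

8.62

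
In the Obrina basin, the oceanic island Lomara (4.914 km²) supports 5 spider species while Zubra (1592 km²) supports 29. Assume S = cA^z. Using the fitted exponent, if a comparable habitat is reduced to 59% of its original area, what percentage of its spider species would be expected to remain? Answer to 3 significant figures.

z = ln(29/5) / ln(1592/4.914) = 1.7579 / 5.7807 = 0.3041
S_new/S_old = (A_new/A_old)^z = 0.59^0.3041 = exp(0.3041 × -0.5276) = 0.8518

85.2%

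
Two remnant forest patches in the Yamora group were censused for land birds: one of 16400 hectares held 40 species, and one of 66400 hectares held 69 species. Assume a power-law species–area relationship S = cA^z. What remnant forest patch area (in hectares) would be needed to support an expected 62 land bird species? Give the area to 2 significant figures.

z = ln(69/40) / ln(66400/16400) = 0.5452 / 1.3984 = 0.3899
c = 40 / 16400^0.3899 = 40 / 43.99 = 0.9094
A = (62/0.9094)^(1/0.3899) ⇒ ln A = ln(68.18)/0.3899 = 10.8291
A = e^10.8291 ≈ 50468 hectares

50000 hectares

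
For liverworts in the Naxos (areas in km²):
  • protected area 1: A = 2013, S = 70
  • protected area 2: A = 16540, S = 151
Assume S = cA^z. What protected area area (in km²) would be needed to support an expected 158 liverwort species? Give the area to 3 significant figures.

z = ln(151/70) / ln(16540/2013) = 0.7688 / 2.1062 = 0.3650
c = 70 / 2013^0.3650 = 70 / 16.07 = 4.356
A = (158/4.356)^(1/0.3650) ⇒ ln A = ln(36.27)/0.3650 = 9.8377
A = e^9.8377 ≈ 18726 km²

18700 km²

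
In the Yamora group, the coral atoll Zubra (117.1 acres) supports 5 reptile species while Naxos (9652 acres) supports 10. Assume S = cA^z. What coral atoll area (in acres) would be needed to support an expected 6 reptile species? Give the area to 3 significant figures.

374 acres

z = ln(10/5) / ln(9652/117.1) = 0.6931 / 4.4119 = 0.1571
c = 5 / 117.1^0.1571 = 5 / 2.113 = 2.366
A = (6/2.366)^(1/0.1571) ⇒ ln A = ln(2.536)/0.1571 = 5.9235
A = e^5.9235 ≈ 373.7 acres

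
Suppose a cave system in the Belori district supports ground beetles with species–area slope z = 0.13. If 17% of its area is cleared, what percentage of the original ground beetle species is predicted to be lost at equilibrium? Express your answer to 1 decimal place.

2.4%

S_new/S_old = (A_new/A_old)^z = 0.83^0.13
= exp(0.13 × ln 0.83) = exp(0.13 × -0.1863) = exp(-0.0242) ≈ 0.9761
Fraction lost = 1 − 0.9761 = 0.02393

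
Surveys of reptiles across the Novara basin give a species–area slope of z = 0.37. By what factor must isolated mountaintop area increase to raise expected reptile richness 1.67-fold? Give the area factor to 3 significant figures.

(A₂/A₁)^0.37 = 1.67, so A₂/A₁ = 1.67^(1/0.37) = 1.67^2.703
ln(A₂/A₁) = ln 1.67 / 0.37 = 0.5128 / 0.37 = 1.3860
A₂/A₁ = e^1.3860 ≈ 3.999

4.00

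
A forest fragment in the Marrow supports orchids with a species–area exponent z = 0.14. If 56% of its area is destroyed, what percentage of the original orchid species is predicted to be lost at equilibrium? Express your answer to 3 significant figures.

S_new/S_old = (A_new/A_old)^z = 0.44^0.14
= exp(0.14 × ln 0.44) = exp(0.14 × -0.8210) = exp(-0.1149) ≈ 0.8914
Fraction lost = 1 − 0.8914 = 0.1086

10.9%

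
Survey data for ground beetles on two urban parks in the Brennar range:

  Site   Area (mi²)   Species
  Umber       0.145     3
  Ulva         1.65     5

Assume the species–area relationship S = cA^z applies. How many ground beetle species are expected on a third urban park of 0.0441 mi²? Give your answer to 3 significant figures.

2.34

z = ln(5/3) / ln(1.65/0.145) = 0.5108 / 2.4318 = 0.2101
c = 3 / 0.145^0.2101 = 3 / 0.6666 = 4.501
S₃ = 4.501 × 0.0441^0.2101 = 4.501 × 0.5191 ≈ 2.336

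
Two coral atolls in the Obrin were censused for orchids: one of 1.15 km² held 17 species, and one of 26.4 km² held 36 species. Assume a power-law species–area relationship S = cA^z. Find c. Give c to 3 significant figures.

16.4

z = ln(S₂/S₁) / ln(A₂/A₁) = ln(36/17) / ln(26.4/1.15) = 0.7503 / 3.1336 = 0.2394
c = S₁ / A₁^z = 17 / 1.15^0.2394 = 17 / 1.034 = 16.44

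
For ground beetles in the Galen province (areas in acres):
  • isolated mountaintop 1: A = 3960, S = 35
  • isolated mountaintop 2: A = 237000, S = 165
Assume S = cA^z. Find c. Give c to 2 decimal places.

z = ln(S₂/S₁) / ln(A₂/A₁) = ln(165/35) / ln(237000/3960) = 1.5506 / 4.0918 = 0.3790
c = S₁ / A₁^z = 35 / 3960^0.3790 = 35 / 23.09 = 1.516

1.52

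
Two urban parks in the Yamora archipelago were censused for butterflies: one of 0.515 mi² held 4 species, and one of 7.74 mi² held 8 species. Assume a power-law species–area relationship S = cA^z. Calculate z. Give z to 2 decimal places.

Taking logs: ln S = ln c + z ln A, so z = (ln S₂ − ln S₁)/(ln A₂ − ln A₁).
z = ln(8/4) / ln(7.74/0.515) = ln(2) / ln(15.03) = 0.6931 / 2.7100 = 0.2558

0.26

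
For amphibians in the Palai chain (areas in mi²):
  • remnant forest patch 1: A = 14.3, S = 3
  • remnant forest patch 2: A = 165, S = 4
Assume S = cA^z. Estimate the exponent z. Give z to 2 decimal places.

0.12

Taking logs: ln S = ln c + z ln A, so z = (ln S₂ − ln S₁)/(ln A₂ − ln A₁).
z = ln(4/3) / ln(165/14.3) = ln(1.333) / ln(11.54) = 0.2877 / 2.4457 = 0.1176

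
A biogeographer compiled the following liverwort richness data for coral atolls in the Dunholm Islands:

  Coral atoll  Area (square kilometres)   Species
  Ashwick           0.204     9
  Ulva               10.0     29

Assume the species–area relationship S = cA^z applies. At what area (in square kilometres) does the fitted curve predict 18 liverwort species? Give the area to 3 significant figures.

z = ln(29/9) / ln(10/0.204) = 1.1701 / 3.8922 = 0.3006
c = 9 / 0.204^0.3006 = 9 / 0.6201 = 14.51
A = (18/14.51)^(1/0.3006) ⇒ ln A = ln(1.24)/0.3006 = 0.7161
A = e^0.7161 ≈ 2.046 square kilometres

2.05 square kilometres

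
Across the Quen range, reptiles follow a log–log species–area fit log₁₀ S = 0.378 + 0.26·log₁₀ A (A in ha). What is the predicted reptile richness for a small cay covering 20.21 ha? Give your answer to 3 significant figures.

S = 2.388 × 20.21^0.26
ln S = ln 2.388 + 0.26 × ln 20.21 = 0.8704 + 0.26 × 3.0062 = 1.6520
S = e^1.6520 ≈ 5.217

5.22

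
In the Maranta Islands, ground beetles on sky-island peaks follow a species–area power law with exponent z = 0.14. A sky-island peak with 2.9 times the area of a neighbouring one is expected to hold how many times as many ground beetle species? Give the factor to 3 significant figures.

S₂/S₁ = (A₂/A₁)^z = 2.9^0.14
ln(S₂/S₁) = 0.14 × ln 2.9 = 0.14 × 1.0647 = 0.1491
S₂/S₁ = e^0.1491 ≈ 1.161

1.16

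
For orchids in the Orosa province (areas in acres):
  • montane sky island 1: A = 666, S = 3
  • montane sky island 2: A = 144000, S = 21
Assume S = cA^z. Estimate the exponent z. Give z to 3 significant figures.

0.362

Taking logs: ln S = ln c + z ln A, so z = (ln S₂ − ln S₁)/(ln A₂ − ln A₁).
z = ln(21/3) / ln(144000/666) = ln(7) / ln(216.2) = 1.9459 / 5.3763 = 0.3619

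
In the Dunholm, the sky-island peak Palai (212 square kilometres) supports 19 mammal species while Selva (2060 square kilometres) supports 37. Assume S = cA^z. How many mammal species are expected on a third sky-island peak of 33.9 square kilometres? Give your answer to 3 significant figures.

z = ln(37/19) / ln(2060/212) = 0.6665 / 2.2739 = 0.2931
c = 19 / 212^0.2931 = 19 / 4.807 = 3.953
S₃ = 3.953 × 33.9^0.2931 = 3.953 × 2.809 ≈ 11.1

11.1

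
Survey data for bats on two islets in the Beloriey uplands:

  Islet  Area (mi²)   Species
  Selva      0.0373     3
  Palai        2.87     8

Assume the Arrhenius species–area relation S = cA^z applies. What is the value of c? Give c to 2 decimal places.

z = ln(S₂/S₁) / ln(A₂/A₁) = ln(8/3) / ln(2.87/0.0373) = 0.9808 / 4.3431 = 0.2258
c = S₁ / A₁^z = 3 / 0.0373^0.2258 = 3 / 0.4758 = 6.305

6.30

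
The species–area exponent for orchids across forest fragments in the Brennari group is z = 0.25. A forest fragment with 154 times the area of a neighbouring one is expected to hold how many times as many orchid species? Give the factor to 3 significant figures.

3.52

S₂/S₁ = (A₂/A₁)^z = 154^0.25
ln(S₂/S₁) = 0.25 × ln 154 = 0.25 × 5.0370 = 1.2592
S₂/S₁ = e^1.2592 ≈ 3.523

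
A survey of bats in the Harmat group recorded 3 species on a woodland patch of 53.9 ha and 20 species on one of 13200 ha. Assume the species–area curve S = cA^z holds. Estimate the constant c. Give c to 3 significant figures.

z = ln(S₂/S₁) / ln(A₂/A₁) = ln(20/3) / ln(13200/53.9) = 1.8971 / 5.5008 = 0.3449
c = S₁ / A₁^z = 3 / 53.9^0.3449 = 3 / 3.955 = 0.7585

0.758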